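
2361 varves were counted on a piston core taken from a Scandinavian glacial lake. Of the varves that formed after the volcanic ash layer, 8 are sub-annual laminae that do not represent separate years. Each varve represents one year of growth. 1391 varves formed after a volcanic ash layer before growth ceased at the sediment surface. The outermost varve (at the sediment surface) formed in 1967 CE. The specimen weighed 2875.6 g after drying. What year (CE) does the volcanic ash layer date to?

584 CE

1391 varves post-date the volcanic ash layer.
Excluding 8 false varves: 1391 − 8 = 1383.
The varve at the sediment surface is 1967 CE, so the volcanic ash layer dates to 1967 − 1383 = 584 CE.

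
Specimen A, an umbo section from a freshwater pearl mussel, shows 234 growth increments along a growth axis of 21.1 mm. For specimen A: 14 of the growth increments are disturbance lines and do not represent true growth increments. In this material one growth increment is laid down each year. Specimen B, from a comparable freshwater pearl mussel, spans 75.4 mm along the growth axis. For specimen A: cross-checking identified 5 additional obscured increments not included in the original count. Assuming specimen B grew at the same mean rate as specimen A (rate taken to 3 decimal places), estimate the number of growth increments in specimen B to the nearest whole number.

802 growth increments

Specimen A: true growth increment count = 234 − 14 + 5 = 225.
A: Mean rate = 21.1 mm / 225 years ≈ 0.094 mm/year.
B spans 75.4 / 0.094 = 802.13 years ≈ 802 growth increments.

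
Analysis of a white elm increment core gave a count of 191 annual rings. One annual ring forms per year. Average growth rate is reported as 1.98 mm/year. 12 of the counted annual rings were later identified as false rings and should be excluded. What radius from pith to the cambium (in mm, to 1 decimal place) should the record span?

After corrections the count is 191 − 12 = 179 annual rings.
179 years at 1.98 mm/year gives 1.98 × 179 = 354.4 mm.

354.4 mm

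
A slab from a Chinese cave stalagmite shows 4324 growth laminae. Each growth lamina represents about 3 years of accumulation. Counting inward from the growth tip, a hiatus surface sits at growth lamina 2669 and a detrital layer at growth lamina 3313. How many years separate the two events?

1932 years

3313 − 2669 = 644 growth laminae lie between the two events.
Multiplying by 3 years per growth lamina: 644 × 3 = 1932 years.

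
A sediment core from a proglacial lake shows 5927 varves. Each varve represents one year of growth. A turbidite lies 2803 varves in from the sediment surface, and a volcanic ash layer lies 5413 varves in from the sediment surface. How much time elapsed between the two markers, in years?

The two markers are separated by 5413 − 2803 = 2610 varves.
That is 2610 years at one varve per year.

2610 years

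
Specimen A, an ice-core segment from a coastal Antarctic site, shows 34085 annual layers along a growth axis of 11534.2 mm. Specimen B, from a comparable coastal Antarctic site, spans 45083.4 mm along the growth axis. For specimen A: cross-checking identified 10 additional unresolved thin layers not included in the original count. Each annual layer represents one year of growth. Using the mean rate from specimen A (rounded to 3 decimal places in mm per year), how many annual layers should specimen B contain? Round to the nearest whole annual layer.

Specimen A: true annual layer count = 34085 + 10 = 34095.
A: 11534.2 mm over 34095 years gives 11534.2 / 34095 ≈ 0.338 mm/yr.
B spans 45083.4 / 0.338 = 133382.84 years ≈ 133383 annual layers.

133383 annual layers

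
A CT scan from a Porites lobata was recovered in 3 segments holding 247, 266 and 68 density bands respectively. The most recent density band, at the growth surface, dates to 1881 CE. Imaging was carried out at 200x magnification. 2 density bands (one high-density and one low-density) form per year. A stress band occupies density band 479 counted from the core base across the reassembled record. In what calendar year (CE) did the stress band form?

1830 CE

Total density bands = 247 + 266 + 68 = 581.
The stress band sits at density band 479 from the core base, so 581 − 479 = 102 density bands formed after it.
102 density bands at 2 per year is 102 / 2 = 51 years.
1881 − 51 = 1830 CE.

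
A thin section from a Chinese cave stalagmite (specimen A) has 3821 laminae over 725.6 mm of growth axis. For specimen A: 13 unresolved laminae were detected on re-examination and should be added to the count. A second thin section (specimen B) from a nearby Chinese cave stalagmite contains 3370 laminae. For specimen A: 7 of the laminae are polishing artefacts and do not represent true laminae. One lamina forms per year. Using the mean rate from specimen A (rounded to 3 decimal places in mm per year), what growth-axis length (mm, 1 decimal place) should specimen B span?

640.3 mm

Specimen A: adjusted count: 3821 − 7 + 13 = 3827 laminae.
A: Extension rate ≈ 725.6 / 3827 = 0.190 mm/year.
Length of B = 0.190 × 3370 = 640.3 mm.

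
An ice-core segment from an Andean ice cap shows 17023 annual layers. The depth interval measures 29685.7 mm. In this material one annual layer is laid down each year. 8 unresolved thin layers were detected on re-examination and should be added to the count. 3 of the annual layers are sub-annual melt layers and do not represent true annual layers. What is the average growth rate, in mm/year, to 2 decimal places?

Correcting the raw count gives 17023 − 3 + 8 = 17028 true annual layers.
Mean rate = 29685.7 mm / 17028 years ≈ 1.74 mm/year.

1.74 mm/year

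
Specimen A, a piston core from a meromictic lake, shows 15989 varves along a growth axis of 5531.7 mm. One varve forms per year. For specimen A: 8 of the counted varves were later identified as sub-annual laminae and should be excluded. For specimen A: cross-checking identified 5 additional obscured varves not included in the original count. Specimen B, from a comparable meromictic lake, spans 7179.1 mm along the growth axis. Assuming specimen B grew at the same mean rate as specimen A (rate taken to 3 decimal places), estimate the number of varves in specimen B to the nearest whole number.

Specimen A: true varve count = 15989 − 8 + 5 = 15986.
A: Extension rate ≈ 5531.7 / 15986 = 0.346 mm per year.
B spans 7179.1 / 0.346 = 20748.84 years ≈ 20749 varves.

20749 varves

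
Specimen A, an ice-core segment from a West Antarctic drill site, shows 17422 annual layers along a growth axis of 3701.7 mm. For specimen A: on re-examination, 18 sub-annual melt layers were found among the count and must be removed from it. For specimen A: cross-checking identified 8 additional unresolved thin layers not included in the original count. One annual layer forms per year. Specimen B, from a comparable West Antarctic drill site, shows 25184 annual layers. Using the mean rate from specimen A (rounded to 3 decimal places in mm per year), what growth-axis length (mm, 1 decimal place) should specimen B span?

Specimen A: after corrections the count is 17422 − 18 + 8 = 17412 annual layers.
A: Extension rate ≈ 3701.7 / 17412 = 0.213 mm/yr.
For B, 0.213 mm/year × 25184 years = 5364.2 mm.

5364.2 mm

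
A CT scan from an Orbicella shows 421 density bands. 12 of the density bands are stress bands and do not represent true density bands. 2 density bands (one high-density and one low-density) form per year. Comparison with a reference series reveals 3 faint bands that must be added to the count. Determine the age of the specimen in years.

After corrections the count is 421 − 12 + 3 = 412 density bands.
412 density bands at 2 per year is 412 / 2 = 206 years.

206 yr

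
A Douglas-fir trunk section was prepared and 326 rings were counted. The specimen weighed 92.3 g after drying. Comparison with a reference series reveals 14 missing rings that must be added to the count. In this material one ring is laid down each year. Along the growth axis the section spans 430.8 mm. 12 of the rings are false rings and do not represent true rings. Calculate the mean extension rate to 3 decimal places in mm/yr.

1.313 mm/yr

Correcting the raw count gives 326 − 12 + 14 = 328 true rings.
430.8 mm over 328 years gives 430.8 / 328 ≈ 1.313 mm/yr.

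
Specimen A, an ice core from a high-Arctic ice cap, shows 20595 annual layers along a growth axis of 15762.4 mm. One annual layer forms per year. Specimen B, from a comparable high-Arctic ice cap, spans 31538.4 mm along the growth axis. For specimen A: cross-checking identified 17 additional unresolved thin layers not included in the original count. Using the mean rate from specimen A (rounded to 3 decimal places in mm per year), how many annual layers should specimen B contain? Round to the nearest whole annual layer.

41227 annual layers

Specimen A: adjusted count: 20595 + 17 = 20612 annual layers.
A: Extension rate ≈ 15762.4 / 20612 = 0.765 mm/yr.
Specimen B: 31538.4 mm / 0.765 mm per year = 41226.67 years ≈ 41227 annual layers.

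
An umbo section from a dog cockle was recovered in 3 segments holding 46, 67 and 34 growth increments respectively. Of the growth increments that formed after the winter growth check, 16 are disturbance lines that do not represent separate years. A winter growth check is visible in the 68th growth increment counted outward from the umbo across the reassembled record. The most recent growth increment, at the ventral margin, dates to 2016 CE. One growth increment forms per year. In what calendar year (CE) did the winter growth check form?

1953 CE

Total growth increments = 46 + 67 + 34 = 147.
Between growth increment 68 and the ventral margin there are 147 − 68 = 79 growth increments.
Removing the 16 false growth increments leaves 79 − 16 = 63 true growth increments beyond the winter growth check.
2016 − 63 = 1953 CE.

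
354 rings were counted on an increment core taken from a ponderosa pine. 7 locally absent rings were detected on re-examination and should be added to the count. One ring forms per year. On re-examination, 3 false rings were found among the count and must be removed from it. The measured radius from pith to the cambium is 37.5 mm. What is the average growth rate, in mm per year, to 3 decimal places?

0.105 mm per year

Adjusted count: 354 − 3 + 7 = 358 rings.
Mean rate = 37.5 mm / 358 years ≈ 0.105 mm per year.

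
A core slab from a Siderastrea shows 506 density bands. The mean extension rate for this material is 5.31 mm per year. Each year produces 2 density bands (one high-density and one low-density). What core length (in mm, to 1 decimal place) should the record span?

With 2 density bands per year, 506 / 2 = 253 years.
Length ≈ 5.31 × 253 = 1343.4 mm.

1343.4 mm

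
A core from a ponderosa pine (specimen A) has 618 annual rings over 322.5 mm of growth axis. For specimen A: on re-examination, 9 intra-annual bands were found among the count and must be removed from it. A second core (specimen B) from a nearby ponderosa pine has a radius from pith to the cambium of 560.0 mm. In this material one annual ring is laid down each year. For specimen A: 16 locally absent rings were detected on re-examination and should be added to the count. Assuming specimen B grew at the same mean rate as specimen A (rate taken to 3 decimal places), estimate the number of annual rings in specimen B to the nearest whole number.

1085 annual rings

Specimen A: correcting the raw count gives 618 − 9 + 16 = 625 true annual rings.
A: 322.5 mm over 625 years gives 322.5 / 625 ≈ 0.516 mm per year.
B spans 560.0 / 0.516 = 1085.27 years ≈ 1085 annual rings.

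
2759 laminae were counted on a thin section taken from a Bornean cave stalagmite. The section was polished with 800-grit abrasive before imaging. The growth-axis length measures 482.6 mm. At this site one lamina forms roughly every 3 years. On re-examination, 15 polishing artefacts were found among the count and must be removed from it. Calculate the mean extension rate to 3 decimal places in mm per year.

After corrections the count is 2759 − 15 = 2744 laminae.
At 3 years per lamina, 2744 × 3 = 8232 years.
482.6 mm over 8232 years gives 482.6 / 8232 ≈ 0.059 mm per year.

0.059 mm per year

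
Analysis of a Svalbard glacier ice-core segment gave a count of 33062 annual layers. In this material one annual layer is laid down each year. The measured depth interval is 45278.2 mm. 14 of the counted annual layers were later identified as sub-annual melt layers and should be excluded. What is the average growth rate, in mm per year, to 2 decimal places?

1.37 mm per year

Correcting the raw count gives 33062 − 14 = 33048 true annual layers.
45278.2 mm over 33048 years gives 45278.2 / 33048 ≈ 1.37 mm per year.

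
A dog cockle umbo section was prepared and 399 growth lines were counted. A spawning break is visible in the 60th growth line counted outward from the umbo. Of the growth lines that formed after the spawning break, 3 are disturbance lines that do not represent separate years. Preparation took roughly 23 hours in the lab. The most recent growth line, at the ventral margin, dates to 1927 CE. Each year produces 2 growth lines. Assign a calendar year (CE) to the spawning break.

1759 CE

Between growth line 60 and the ventral margin there are 399 − 60 = 339 growth lines.
Excluding 3 false growth lines: 339 − 3 = 336.
With 2 growth lines per year, 336 / 2 = 168 years.
The growth line at the ventral margin is 1927 CE, so the spawning break dates to 1927 − 168 = 1759 CE.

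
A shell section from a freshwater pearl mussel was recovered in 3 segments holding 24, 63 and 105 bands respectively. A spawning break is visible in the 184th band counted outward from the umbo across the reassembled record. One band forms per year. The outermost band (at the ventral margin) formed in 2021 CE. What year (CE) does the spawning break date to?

2013 CE

Total bands = 24 + 63 + 105 = 192.
The spawning break sits at band 184 from the umbo, so 192 − 184 = 8 bands formed after it.
2021 − 8 = 2013 CE.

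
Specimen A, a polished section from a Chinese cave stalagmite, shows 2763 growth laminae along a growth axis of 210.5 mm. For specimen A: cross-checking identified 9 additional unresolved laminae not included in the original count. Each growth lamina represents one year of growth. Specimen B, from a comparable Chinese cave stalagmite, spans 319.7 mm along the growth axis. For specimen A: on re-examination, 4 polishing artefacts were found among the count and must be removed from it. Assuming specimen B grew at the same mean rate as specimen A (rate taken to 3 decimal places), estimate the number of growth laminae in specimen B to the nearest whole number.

4207 growth laminae

Specimen A: true growth lamina count = 2763 − 4 + 9 = 2768.
A: 210.5 mm over 2768 years gives 210.5 / 2768 ≈ 0.076 mm/year.
Specimen B: 319.7 mm / 0.076 mm per year = 4206.58 years ≈ 4207 growth laminae.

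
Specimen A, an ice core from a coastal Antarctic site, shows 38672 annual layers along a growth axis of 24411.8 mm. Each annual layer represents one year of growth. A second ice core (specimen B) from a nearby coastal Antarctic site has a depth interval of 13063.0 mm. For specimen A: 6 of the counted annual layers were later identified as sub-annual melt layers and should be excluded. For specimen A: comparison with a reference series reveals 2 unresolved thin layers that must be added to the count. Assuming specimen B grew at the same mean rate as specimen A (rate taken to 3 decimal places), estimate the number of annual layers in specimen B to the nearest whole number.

Specimen A: after corrections the count is 38672 − 6 + 2 = 38668 annual layers.
A: 24411.8 mm over 38668 years gives 24411.8 / 38668 ≈ 0.631 mm/year.
For B, 13063.0 / 0.631 = 20702.06 years ≈ 20702 annual layers.

20702 annual layers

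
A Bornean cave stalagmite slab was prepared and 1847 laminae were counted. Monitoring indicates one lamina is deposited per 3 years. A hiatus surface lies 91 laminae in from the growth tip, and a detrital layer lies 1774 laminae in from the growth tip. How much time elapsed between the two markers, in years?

1774 − 91 = 1683 laminae lie between the two events.
At 3 years per lamina, 1683 × 3 = 5049 years.

5049 yr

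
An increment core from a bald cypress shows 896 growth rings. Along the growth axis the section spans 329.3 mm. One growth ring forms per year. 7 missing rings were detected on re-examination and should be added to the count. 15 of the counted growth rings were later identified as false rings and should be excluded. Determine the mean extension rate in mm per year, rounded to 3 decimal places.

True growth ring count = 896 − 15 + 7 = 888.
Mean rate = 329.3 mm / 888 years ≈ 0.371 mm per year.

0.371 mm per year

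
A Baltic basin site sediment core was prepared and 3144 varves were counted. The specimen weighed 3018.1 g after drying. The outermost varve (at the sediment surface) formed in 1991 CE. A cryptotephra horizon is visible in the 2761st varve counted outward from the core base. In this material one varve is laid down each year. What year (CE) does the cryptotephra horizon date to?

The cryptotephra horizon sits at varve 2761 from the core base, so 3144 − 2761 = 383 varves formed after it.
Counting back 383 years from 1991 CE places the cryptotephra horizon in 1991 − 383 = 1608 CE.

1608 CE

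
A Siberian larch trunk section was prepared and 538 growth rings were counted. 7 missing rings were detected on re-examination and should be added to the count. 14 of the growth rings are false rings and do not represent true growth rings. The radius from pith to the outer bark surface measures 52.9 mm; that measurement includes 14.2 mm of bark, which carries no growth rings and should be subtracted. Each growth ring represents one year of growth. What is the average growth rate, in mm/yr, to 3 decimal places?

0.073 mm/yr

Correcting the raw count gives 538 − 14 + 7 = 531 true growth rings.
Net length = 52.9 − 14.2 = 38.7 mm.
Extension rate ≈ 38.7 / 531 = 0.073 mm/yr.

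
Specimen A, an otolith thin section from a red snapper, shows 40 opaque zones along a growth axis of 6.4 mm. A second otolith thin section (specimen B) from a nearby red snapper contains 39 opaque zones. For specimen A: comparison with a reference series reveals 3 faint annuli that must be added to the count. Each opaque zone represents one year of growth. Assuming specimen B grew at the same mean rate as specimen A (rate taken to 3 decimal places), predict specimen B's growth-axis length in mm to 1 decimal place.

5.8 mm

Specimen A: true opaque zone count = 40 + 3 = 43.
A: 6.4 mm over 43 years gives 6.4 / 43 ≈ 0.149 mm per year.
B's length ≈ 0.149 × 39 = 5.8 mm.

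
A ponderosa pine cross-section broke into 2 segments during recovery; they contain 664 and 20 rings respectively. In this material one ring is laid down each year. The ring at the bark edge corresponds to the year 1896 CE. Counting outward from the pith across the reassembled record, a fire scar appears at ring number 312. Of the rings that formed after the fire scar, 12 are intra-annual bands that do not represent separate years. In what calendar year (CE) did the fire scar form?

1536 CE

Total rings = 664 + 20 = 684.
Between ring 312 and the bark edge there are 684 − 312 = 372 rings.
372 − 12 false = 360 true rings after the fire scar.
The ring at the bark edge is 1896 CE, so the fire scar dates to 1896 − 360 = 1536 CE.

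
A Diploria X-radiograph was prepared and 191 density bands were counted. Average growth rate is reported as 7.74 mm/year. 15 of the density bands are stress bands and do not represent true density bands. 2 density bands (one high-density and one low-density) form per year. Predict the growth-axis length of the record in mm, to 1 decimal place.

Correcting the raw count gives 191 − 15 = 176 true density bands.
With 2 density bands per year, 176 / 2 = 88 years.
88 years at 7.74 mm/year gives 7.74 × 88 = 681.1 mm.

681.1 mm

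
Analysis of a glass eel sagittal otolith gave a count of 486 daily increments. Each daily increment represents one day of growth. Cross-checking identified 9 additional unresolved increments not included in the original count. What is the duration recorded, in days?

Correcting the raw count gives 486 + 9 = 495 true daily increments.
One daily increment per day makes the duration 495 days.

495 days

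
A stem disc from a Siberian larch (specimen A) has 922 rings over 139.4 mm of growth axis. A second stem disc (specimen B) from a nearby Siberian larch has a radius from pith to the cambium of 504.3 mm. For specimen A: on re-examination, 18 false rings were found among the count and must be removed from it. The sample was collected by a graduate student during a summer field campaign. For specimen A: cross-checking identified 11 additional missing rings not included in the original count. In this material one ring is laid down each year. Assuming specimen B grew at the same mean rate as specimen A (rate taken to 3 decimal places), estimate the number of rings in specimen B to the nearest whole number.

Specimen A: true ring count = 922 − 18 + 11 = 915.
A: Extension rate ≈ 139.4 / 915 = 0.152 mm/year.
For B, 504.3 / 0.152 = 3317.76 years ≈ 3318 rings.

3318 rings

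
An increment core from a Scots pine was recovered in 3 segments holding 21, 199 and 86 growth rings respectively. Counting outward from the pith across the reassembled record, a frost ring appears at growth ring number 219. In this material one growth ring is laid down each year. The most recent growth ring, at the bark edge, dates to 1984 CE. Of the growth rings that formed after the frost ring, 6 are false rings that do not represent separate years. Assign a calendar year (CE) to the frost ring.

Total growth rings = 21 + 199 + 86 = 306.
306 − 219 = 87 growth rings lie beyond the frost ring toward the bark edge.
Excluding 6 false growth rings: 87 − 6 = 81.
The growth ring at the bark edge is 1984 CE, so the frost ring dates to 1984 − 81 = 1903 CE.

1903 CE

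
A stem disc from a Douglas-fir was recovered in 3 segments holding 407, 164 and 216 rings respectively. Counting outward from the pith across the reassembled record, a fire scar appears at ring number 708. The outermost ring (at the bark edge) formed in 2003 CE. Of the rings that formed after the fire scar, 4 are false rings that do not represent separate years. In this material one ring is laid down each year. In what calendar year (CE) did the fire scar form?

Total rings = 407 + 164 + 216 = 787.
Between ring 708 and the bark edge there are 787 − 708 = 79 rings.
Removing the 4 false rings leaves 79 − 4 = 75 true rings beyond the fire scar.
2003 − 75 = 1928 CE.

1928 CE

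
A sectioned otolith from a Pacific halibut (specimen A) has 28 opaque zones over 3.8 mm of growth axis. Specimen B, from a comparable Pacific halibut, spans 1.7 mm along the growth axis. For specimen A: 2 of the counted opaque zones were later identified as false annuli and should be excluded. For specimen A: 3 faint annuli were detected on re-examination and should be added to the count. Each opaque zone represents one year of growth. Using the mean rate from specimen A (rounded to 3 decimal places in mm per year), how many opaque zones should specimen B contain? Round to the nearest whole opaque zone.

Specimen A: true opaque zone count = 28 − 2 + 3 = 29.
A: Mean rate = 3.8 mm / 29 years ≈ 0.131 mm/year.
Specimen B: 1.7 mm / 0.131 mm per year = 12.98 years ≈ 13 opaque zones.

13 opaque zones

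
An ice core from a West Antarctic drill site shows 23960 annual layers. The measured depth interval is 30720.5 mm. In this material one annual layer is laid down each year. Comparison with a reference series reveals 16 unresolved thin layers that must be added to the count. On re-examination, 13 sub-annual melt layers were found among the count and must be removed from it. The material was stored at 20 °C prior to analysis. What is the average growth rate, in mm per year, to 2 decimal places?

1.28 mm per year

Correcting the raw count gives 23960 − 13 + 16 = 23963 true annual layers.
30720.5 mm over 23963 years gives 30720.5 / 23963 ≈ 1.28 mm per year.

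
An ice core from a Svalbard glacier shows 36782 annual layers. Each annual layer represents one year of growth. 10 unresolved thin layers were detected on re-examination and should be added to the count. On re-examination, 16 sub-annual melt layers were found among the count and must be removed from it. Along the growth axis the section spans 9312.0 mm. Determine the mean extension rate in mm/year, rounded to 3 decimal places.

True annual layer count = 36782 − 16 + 10 = 36776.
Mean rate = 9312.0 mm / 36776 years ≈ 0.253 mm/year.

0.253 mm/year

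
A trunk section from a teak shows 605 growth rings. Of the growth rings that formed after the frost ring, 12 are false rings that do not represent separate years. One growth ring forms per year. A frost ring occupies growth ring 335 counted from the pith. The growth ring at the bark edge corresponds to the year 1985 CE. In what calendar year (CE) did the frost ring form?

Between growth ring 335 and the bark edge there are 605 − 335 = 270 growth rings.
270 − 12 false = 258 true growth rings after the frost ring.
The growth ring at the bark edge is 1985 CE, so the frost ring dates to 1985 − 258 = 1727 CE.

1727 CE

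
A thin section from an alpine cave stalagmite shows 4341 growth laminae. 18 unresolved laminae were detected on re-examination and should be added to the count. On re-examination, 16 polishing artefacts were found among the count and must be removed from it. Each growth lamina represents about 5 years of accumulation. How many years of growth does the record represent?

Adjusted count: 4341 − 16 + 18 = 4343 growth laminae.
Multiplying by 5 years per growth lamina: 4343 × 5 = 21715 years.

21715 years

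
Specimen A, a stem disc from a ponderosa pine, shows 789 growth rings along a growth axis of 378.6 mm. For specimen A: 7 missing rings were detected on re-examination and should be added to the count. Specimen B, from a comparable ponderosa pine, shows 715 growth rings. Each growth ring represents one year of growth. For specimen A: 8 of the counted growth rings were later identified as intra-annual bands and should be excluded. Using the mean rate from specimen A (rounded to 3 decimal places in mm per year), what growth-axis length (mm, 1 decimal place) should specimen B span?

Specimen A: adjusted count: 789 − 8 + 7 = 788 growth rings.
A: Extension rate ≈ 378.6 / 788 = 0.480 mm per year.
For B, 0.480 mm/year × 715 years = 343.2 mm.

343.2 mm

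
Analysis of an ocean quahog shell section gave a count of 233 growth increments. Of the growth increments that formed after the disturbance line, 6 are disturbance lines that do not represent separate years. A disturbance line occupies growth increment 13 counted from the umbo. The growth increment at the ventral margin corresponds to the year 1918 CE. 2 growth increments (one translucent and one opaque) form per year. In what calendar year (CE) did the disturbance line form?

233 − 13 = 220 growth increments lie beyond the disturbance line toward the ventral margin.
220 − 6 false = 214 true growth increments after the disturbance line.
With 2 growth increments per year, 214 / 2 = 107 years.
The growth increment at the ventral margin is 1918 CE, so the disturbance line dates to 1918 − 107 = 1811 CE.

1811 CE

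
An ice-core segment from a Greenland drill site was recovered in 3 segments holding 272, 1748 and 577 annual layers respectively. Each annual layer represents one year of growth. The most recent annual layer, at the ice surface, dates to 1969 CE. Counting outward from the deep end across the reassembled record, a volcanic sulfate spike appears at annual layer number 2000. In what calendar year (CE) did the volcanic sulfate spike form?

1372 CE

Total annual layers = 272 + 1748 + 577 = 2597.
Between annual layer 2000 and the ice surface there are 2597 − 2000 = 597 annual layers.
1969 − 597 = 1372 CE.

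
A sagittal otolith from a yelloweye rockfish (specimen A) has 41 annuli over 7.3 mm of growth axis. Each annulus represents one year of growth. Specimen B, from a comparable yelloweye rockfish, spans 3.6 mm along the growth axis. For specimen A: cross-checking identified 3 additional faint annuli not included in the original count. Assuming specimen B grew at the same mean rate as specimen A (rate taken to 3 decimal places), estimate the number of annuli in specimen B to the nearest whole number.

22 annuli

Specimen A: true annulus count = 41 + 3 = 44.
A: 7.3 mm over 44 years gives 7.3 / 44 ≈ 0.166 mm/yr.
Specimen B: 3.6 mm / 0.166 mm per year = 21.69 years ≈ 22 annuli.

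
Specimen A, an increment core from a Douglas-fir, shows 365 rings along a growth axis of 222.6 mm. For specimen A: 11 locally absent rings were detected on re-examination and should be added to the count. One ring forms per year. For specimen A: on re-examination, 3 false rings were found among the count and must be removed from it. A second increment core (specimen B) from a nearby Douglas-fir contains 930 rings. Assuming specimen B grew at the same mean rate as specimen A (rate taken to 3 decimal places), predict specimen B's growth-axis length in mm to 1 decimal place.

Specimen A: correcting the raw count gives 365 − 3 + 11 = 373 true rings.
A: 222.6 mm over 373 years gives 222.6 / 373 ≈ 0.597 mm per year.
Length of B = 0.597 × 930 = 555.2 mm.

555.2 mm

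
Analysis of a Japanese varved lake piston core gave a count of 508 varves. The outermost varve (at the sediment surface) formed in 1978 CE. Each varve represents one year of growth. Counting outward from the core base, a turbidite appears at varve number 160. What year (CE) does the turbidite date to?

508 − 160 = 348 varves lie beyond the turbidite toward the sediment surface.
1978 − 348 = 1630 CE.

1630 CE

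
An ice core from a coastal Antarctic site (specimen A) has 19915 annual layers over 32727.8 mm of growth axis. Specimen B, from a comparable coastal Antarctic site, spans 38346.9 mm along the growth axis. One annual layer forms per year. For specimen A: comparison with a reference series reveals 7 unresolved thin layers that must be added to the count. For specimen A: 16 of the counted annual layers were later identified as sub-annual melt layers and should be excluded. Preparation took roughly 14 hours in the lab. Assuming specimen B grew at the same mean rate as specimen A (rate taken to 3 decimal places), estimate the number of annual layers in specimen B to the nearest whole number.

23325 annual layers

Specimen A: adjusted count: 19915 − 16 + 7 = 19906 annual layers.
A: Extension rate ≈ 32727.8 / 19906 = 1.644 mm/yr.
B spans 38346.9 / 1.644 = 23325.36 years ≈ 23325 annual layers.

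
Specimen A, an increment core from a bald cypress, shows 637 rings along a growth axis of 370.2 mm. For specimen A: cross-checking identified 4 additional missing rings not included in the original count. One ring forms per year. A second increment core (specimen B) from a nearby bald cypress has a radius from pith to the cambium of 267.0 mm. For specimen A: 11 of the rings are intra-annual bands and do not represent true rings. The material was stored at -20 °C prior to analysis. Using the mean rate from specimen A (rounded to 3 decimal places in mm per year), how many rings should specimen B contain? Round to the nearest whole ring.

454 rings

Specimen A: after corrections the count is 637 − 11 + 4 = 630 rings.
A: Mean rate = 370.2 mm / 630 years ≈ 0.588 mm per year.
For B, 267.0 / 0.588 = 454.08 years ≈ 454 rings.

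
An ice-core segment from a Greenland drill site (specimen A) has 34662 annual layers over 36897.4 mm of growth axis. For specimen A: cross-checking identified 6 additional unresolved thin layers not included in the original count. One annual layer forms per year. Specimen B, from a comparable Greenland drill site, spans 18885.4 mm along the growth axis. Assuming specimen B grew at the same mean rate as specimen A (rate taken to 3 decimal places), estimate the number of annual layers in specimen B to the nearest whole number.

Specimen A: true annual layer count = 34662 + 6 = 34668.
A: Mean rate = 36897.4 mm / 34668 years ≈ 1.064 mm per year.
B spans 18885.4 / 1.064 = 17749.44 years ≈ 17749 annual layers.

17749 annual layers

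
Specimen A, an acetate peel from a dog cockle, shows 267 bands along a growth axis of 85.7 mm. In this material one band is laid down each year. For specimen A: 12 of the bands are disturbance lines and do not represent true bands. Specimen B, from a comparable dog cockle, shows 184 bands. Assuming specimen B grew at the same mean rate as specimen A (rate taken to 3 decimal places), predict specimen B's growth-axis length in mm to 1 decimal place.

61.8 mm

Specimen A: after corrections the count is 267 − 12 = 255 bands.
A: Extension rate ≈ 85.7 / 255 = 0.336 mm per year.
For B, 0.336 mm/year × 184 years = 61.8 mm.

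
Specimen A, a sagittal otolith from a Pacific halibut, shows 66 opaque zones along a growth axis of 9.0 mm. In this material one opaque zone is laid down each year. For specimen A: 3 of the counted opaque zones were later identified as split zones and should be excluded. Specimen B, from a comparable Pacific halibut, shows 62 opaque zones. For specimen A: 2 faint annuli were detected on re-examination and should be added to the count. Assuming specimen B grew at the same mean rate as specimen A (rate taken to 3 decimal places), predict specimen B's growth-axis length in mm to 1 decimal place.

8.6 mm

Specimen A: true opaque zone count = 66 − 3 + 2 = 65.
A: Mean rate = 9.0 mm / 65 years ≈ 0.138 mm/year.
Length of B = 0.138 × 62 = 8.6 mm.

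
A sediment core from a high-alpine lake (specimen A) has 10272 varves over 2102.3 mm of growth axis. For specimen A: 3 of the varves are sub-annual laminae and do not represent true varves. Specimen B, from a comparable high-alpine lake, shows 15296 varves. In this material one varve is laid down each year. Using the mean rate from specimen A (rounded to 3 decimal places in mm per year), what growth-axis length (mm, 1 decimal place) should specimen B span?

3135.7 mm

Specimen A: adjusted count: 10272 − 3 = 10269 varves.
A: 2102.3 mm over 10269 years gives 2102.3 / 10269 ≈ 0.205 mm/year.
B's length ≈ 0.205 × 15296 = 3135.7 mm.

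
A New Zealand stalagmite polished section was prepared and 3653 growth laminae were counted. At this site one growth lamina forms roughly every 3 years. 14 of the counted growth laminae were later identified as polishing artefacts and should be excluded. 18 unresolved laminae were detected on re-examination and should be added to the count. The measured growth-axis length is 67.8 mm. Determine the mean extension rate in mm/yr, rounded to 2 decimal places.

0.01 mm/yr

After corrections the count is 3653 − 14 + 18 = 3657 growth laminae.
At 3 years per growth lamina, 3657 × 3 = 10971 years.
Extension rate ≈ 67.8 / 10971 = 0.01 mm/yr.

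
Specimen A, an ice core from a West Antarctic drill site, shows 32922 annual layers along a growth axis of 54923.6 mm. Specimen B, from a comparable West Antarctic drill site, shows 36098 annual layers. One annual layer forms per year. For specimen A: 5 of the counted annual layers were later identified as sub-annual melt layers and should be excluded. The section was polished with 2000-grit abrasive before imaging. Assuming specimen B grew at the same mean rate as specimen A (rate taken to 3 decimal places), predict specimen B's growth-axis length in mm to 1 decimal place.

Specimen A: true annual layer count = 32922 − 5 = 32917.
A: 54923.6 mm over 32917 years gives 54923.6 / 32917 ≈ 1.669 mm/yr.
For B, 1.669 mm/year × 36098 years = 60247.6 mm.

60247.6 mm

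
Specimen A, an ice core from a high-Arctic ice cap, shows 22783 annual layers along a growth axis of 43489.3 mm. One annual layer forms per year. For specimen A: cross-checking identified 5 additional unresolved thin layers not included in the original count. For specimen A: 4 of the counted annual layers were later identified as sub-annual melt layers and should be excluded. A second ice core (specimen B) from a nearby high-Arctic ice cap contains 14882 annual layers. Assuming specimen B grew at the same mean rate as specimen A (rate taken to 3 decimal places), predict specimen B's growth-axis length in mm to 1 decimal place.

Specimen A: after corrections the count is 22783 − 4 + 5 = 22784 annual layers.
A: Extension rate ≈ 43489.3 / 22784 = 1.909 mm/year.
Length of B = 1.909 × 14882 = 28409.7 mm.

28409.7 mm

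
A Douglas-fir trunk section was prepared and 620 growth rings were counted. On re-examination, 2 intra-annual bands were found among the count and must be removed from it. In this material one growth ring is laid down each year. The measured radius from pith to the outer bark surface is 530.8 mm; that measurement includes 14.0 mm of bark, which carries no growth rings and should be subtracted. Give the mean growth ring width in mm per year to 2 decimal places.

0.84 mm per year

Correcting the raw count gives 620 − 2 = 618 true growth rings.
Net length = 530.8 − 14.0 = 516.8 mm.
516.8 mm over 618 years gives 516.8 / 618 ≈ 0.84 mm per year.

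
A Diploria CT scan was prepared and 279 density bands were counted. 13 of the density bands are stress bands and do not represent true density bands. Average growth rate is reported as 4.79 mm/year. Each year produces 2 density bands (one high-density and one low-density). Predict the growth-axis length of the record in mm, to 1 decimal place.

637.1 mm

After corrections the count is 279 − 13 = 266 density bands.
With 2 density bands per year, 266 / 2 = 133 years.
Predicted length = 4.79 mm/year × 133 years = 637.1 mm.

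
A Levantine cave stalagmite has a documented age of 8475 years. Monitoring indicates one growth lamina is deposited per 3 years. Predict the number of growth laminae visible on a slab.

2825 growth laminae

Expected growth laminae: 8475 / 3 = 2825.
So 2825 growth laminae should be present.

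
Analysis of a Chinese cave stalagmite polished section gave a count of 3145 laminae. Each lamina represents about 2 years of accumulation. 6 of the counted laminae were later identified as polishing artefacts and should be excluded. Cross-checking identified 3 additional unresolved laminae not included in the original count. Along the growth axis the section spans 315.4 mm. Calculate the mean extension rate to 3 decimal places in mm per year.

True lamina count = 3145 − 6 + 3 = 3142.
At 2 years per lamina, 3142 × 2 = 6284 years.
Mean rate = 315.4 mm / 6284 years ≈ 0.050 mm per year.

0.050 mm per year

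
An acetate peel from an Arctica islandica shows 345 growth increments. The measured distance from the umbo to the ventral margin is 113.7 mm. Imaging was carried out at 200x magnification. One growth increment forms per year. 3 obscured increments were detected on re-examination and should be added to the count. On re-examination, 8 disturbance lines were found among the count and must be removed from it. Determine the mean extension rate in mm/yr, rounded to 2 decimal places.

0.33 mm/yr

After corrections the count is 345 − 8 + 3 = 340 growth increments.
Extension rate ≈ 113.7 / 340 = 0.33 mm/yr.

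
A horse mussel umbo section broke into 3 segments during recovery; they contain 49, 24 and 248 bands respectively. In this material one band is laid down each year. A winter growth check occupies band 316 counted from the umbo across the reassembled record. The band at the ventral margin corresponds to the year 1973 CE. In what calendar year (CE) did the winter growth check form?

1968 CE

Total bands = 49 + 24 + 248 = 321.
Between band 316 and the ventral margin there are 321 − 316 = 5 bands.
The band at the ventral margin is 1973 CE, so the winter growth check dates to 1973 − 5 = 1968 CE.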